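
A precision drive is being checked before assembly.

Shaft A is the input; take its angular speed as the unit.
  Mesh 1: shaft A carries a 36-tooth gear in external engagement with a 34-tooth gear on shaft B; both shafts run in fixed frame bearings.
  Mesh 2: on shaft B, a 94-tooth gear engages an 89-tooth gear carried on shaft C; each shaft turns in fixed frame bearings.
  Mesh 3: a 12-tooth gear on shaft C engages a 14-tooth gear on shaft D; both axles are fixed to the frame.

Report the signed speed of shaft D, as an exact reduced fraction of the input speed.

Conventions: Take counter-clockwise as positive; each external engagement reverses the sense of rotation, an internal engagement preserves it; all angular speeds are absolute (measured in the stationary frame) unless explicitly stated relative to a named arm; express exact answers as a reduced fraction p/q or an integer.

-10152/10591

3-mesh fixed-axis compound train (all bearings frame-fixed)
mesh 1 [36T→34T]: |ω|/ω_in = 1×36/34 = 18/17, sense flips to −
mesh 2 [94T→89T]: |ω|/ω_in = (18/17)×94/89 = 1692/1513, sense flips to +
mesh 3 [12T→14T]: |ω|/ω_in = (1692/1513)×12/14 = 10152/10591, sense flips to −
signed output speed (× input speed) = -10152/10591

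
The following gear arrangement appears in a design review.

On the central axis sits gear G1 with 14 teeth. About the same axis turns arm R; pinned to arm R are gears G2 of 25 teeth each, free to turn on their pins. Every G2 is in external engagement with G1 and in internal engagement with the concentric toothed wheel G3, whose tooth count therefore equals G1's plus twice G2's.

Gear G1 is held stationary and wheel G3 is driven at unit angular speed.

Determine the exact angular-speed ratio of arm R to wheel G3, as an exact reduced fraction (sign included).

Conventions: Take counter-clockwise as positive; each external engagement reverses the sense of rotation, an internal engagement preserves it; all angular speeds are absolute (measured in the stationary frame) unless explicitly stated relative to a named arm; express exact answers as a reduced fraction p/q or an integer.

class = planetary set [G3 = 14+2·25 = 64; Willis about the carrier]
ring teeth: 14 + 2·25 = 64
14(ω_sun−ω_arm) = −64(ω_ring−ω_arm),  ω_sun = 0, ω_ring = 1
14(0−ω_arm) = −64(1−ω_arm)  ⇒  78·ω_arm = 64  ⇒  ω_arm = 32/39
ω_out/ω_in = 32/39

32/39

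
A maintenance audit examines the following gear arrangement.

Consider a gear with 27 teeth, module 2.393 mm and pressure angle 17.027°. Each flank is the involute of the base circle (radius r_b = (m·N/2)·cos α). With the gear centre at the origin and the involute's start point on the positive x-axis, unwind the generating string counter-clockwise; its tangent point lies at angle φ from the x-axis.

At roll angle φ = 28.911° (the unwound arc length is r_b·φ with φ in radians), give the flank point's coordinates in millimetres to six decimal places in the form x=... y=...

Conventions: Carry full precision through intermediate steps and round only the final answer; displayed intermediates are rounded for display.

recognized (one wheel, involute flank): single-mesh tooth geometry, m = 2.393, N = 27
pitch radius r_p = m·N/2 = 2.393·27/2 = 32.305500
base radius r_b = r_p·cos α = 32.305500·cos 17.027° = 30.889449
roll angle φ = 28.911° = 0.50459214 rad
x = r_b·(cos φ + φ·sin φ) = 34.575086
y = r_b·(sin φ − φ·cos φ) = 1.289473

x=34.575086 y=1.289473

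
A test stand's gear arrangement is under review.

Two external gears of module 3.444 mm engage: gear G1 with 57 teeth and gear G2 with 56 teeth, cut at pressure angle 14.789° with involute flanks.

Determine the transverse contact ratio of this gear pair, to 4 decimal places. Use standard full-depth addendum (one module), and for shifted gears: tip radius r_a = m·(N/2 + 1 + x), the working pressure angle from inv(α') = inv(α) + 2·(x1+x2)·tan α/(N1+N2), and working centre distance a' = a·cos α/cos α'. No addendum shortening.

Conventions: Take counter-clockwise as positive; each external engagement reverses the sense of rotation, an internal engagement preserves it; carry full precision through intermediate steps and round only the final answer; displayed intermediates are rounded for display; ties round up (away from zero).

single-mesh involute tooth geometry (57T engaging 56T at module 3.444)
base radii: r_b1 = 94.902395, r_b2 = 93.237441
tip radii: r_a1 = 101.598000, r_a2 = 99.876000
no profile shift: α' = α, a' = a
action lengths: √(r_a1²−r_b1²) = 36.272428, √(r_a2²−r_b2²) = 35.804959
base pitch p_b = π·m·cos α = 10.461216
CR = (36.272428 + 35.804959 − 194.586000·sin 14.78900°)/10.461216 = 2.141944
contact ratio ≈ 2.1419

2.1419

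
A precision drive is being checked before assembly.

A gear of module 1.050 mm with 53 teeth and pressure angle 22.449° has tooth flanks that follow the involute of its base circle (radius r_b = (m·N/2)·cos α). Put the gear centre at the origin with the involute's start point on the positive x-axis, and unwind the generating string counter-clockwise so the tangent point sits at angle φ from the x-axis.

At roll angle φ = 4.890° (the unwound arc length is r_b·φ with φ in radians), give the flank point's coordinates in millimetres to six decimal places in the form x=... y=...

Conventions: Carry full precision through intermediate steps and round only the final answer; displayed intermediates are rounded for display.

class = single-mesh tooth geometry [base-circle involute, m = 1.050, 53T]
pitch radius r_p = m·N/2 = 1.050·53/2 = 27.825000
base radius r_b = r_p·cos α = 27.825000·cos 22.449° = 25.716416
roll angle φ = 4.890° = 0.08534660 rad
x = r_b·(cos φ + φ·sin φ) = 25.809905
y = r_b·(sin φ − φ·cos φ) = 0.005325

x=25.809905 y=0.005325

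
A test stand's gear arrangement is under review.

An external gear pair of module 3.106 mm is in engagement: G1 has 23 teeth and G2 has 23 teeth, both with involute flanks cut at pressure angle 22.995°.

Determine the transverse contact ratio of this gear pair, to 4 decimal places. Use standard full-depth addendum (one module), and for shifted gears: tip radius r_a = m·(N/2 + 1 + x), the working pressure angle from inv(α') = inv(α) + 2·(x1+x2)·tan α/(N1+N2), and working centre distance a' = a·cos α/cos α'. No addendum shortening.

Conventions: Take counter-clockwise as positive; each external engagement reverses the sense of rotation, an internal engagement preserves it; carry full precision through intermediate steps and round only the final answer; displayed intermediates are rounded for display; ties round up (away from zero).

class = single-mesh tooth geometry [involute pair 23T × 23T, m = 3.106]
base radii: r_b1 = 32.880731, r_b2 = 32.880731
tip radii: r_a1 = 38.825000, r_a2 = 38.825000
no profile shift: α' = α, a' = a
action lengths: √(r_a1²−r_b1²) = 20.645536, √(r_a2²−r_b2²) = 20.645536
base pitch p_b = π·m·cos α = 8.982423
CR = (20.645536 + 20.645536 − 71.438000·sin 22.99500°)/8.982423 = 1.489995
contact ratio ≈ 1.4900

1.4900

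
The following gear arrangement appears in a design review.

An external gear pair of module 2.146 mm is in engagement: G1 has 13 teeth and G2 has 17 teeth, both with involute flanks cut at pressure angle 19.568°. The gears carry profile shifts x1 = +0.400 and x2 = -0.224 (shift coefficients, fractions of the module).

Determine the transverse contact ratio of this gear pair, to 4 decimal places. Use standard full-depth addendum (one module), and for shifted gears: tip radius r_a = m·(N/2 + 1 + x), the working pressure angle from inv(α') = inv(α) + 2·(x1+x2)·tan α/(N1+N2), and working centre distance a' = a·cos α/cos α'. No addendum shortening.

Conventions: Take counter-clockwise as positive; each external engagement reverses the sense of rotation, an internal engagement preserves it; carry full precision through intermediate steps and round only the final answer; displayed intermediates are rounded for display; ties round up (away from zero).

1.4061

topology: single-mesh involute geometry — m = 2.146, 13T/17T pair
base radii: r_b1 = 13.143371, r_b2 = 17.187485
tip radii: r_a1 = 16.953400, r_a2 = 19.906296
inv(α') = inv(19.568°) + 2·(+0.400-0.224)·tan α/(13+17) = 0.01809943  ⇒  α' = 21.28901°
a' = a·cos α / cos α' = 32.1900·cos 19.568°/cos 21.28901° = 32.552187
action lengths: √(r_a1²−r_b1²) = 10.708388, √(r_a2²−r_b2²) = 10.042459
base pitch p_b = π·m·cos α = 6.352480
CR = (10.708388 + 10.042459 − 32.552187·sin 21.28901°)/6.352480 = 1.406072
contact ratio ≈ 1.4061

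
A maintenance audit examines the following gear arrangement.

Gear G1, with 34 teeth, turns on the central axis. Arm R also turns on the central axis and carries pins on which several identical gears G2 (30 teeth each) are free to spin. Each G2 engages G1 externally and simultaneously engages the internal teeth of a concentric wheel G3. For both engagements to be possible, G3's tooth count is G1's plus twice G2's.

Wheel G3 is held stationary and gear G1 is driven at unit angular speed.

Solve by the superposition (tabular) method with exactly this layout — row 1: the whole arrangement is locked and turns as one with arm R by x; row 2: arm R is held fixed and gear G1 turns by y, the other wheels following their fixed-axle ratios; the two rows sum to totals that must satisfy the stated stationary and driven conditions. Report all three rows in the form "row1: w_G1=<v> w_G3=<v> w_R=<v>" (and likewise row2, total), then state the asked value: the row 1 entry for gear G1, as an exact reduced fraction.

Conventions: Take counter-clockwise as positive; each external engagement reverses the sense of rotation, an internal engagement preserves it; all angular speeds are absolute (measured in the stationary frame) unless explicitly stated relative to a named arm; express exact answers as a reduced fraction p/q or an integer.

topology: planetary set — G1 34T / G2 30T / G3 94T, arm = carrier (Willis)
row 1 — lock + rotate with arm: ω_sun = ω_ring = ω_arm = x
row 2: sun turns y, ring = −(34/94)·y, arm 0
boundary: total ω_ring = x − (34/94)·y = 0 and total ω_sun = x + y = 1  ⇒  y = 47/64, x = 17/64
row 2 ring = −(34/94)·47/64 = -17/64
totals (row 1 + row 2): sun 17/64 + 47/64 = 1, ring 17/64 + (-17/64) = 0, arm 17/64 + 0 = 17/64
asked cell (row1, sun) = 17/64

row1: w_G1=17/64 w_G3=17/64 w_R=17/64
row2: w_G1=47/64 w_G3=-17/64 w_R=0
total: w_G1=1 w_G3=0 w_R=17/64
asked value: 17/64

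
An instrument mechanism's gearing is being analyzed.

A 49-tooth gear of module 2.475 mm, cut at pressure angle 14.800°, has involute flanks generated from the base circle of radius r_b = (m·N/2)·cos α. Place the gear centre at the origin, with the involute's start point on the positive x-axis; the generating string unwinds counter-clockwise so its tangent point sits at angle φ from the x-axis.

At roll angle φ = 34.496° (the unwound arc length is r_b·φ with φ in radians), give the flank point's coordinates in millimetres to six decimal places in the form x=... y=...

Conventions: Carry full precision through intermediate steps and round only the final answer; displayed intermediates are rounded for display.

x=68.307597 y=4.112259

class = single-mesh tooth geometry [base-circle involute, m = 2.475, 49T]
pitch radius r_p = m·N/2 = 2.475·49/2 = 60.637500
base radius r_b = r_p·cos α = 60.637500·cos 14.800° = 58.625753
roll angle φ = 34.496° = 0.60206878 rad
x = r_b·(cos φ + φ·sin φ) = 68.307597
y = r_b·(sin φ − φ·cos φ) = 4.112259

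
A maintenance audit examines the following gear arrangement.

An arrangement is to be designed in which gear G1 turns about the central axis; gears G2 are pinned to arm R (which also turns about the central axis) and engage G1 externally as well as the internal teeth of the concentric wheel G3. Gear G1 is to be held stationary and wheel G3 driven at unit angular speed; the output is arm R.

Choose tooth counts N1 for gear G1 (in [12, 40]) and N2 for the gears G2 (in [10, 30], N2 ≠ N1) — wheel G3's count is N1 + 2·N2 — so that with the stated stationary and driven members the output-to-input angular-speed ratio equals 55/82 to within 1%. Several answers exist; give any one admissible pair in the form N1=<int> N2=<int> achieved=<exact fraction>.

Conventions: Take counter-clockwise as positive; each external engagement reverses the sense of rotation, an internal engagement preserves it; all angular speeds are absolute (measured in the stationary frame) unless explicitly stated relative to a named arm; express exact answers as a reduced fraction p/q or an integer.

design class (target 55/82): planetary set
Willis with ω_sun = 0: ω_arm/ω_ring = N3/(N1+N3); set equal to 55/82  ⇒  N3/N1 = (55/82)/(1 − 55/82) = 55/27
N3 = N1 + 2·N2  ⇒  N2/N1 = (N3/N1 − 1)/2 = (55/27 − 1)/2 = 14/27
smallest multiple with N1 ≥ 12 and N2 ≥ 10: k = 1  ⇒  N1 = 1·27 = 27, N2 = 1·14 = 14 (N1 ≤ 40, N2 ≤ 30, N2 ≠ N1 ✓), N3 = 27 + 2·14 = 55
check: N3/(N1+N3) with N1 = 27, N3 = 55 gives 55/82; |achieved − target| = 0 ≤ 11/1640 ✓

N1=27 N2=14 achieved=55/82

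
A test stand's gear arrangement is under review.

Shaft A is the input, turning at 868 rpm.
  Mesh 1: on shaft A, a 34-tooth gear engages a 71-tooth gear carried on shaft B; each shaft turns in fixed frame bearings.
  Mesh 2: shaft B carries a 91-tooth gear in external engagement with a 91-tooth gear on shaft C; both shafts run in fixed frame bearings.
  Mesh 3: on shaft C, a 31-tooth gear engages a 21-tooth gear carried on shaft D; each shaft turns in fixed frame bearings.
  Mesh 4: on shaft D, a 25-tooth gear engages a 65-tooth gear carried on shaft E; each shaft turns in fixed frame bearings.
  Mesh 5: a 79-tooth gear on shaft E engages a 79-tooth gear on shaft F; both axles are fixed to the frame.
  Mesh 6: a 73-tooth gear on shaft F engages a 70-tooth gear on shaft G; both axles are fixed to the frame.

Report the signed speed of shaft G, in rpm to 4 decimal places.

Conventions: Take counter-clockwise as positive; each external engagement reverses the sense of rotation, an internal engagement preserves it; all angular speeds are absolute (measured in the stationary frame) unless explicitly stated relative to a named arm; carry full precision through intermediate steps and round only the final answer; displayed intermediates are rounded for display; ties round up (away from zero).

recognized (7 fixed axles, 6 meshes): fixed-axis compound train
mesh 1 [34T→71T]: ω = 868.0000×34/71 = 415.6620 rpm, sense flips to −
mesh 2 [91T→91T]: ω = 415.6620×91/91 = 415.6620 rpm, sense flips to +
mesh 3 [31T→21T]: ω = 415.6620×31/21 = 613.5962 rpm, sense flips to −
mesh 4 [25T→65T]: ω = 613.5962×25/65 = 235.9986 rpm, sense flips to +
mesh 5 [79T→79T]: ω = 235.9986×79/79 = 235.9986 rpm, sense flips to −
mesh 6 [73T→70T]: ω = 235.9986×73/70 = 246.1128 rpm, sense flips to +
signed output speed = +246.1128 rpm

+246.1128 rpm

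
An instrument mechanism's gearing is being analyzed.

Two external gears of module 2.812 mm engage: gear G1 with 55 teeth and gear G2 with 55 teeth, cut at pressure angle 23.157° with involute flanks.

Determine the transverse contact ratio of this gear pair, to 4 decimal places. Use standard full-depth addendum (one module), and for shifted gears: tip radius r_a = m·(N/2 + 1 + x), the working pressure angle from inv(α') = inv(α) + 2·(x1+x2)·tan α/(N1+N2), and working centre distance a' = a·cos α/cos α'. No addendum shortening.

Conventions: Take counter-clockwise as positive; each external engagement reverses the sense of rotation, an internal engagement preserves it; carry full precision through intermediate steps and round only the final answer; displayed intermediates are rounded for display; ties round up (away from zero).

single-mesh involute tooth geometry (55T engaging 55T at module 2.812)
base radii: r_b1 = 71.099578, r_b2 = 71.099578
tip radii: r_a1 = 80.142000, r_a2 = 80.142000
no profile shift: α' = α, a' = a
action lengths: √(r_a1²−r_b1²) = 36.980943, √(r_a2²−r_b2²) = 36.980943
base pitch p_b = π·m·cos α = 8.122397
CR = (36.980943 + 36.980943 − 154.660000·sin 23.15700°)/8.122397 = 1.617938
contact ratio ≈ 1.6179

1.6179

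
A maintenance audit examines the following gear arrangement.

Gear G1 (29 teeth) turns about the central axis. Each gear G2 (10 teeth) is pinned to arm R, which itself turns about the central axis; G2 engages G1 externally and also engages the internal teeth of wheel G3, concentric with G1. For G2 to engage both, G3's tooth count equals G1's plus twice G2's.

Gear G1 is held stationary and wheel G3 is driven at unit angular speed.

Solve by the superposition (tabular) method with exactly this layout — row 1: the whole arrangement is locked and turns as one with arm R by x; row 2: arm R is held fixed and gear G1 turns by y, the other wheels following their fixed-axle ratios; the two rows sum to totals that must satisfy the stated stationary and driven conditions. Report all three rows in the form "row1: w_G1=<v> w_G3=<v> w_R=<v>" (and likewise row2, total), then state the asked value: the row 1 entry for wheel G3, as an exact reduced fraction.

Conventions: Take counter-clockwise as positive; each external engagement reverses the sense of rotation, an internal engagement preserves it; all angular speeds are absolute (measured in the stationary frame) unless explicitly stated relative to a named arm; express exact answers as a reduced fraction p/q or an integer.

class = planetary set [G3 = 29+2·10 = 49; Willis about the carrier]
row 1: whole set turns with the arm by x
superposition row 2 [arm held]: sun y, ring −(29/49)·y, arm 0
boundary: total ω_sun = x + y = 0 and total ω_ring = x − (29/49)·y = 1  ⇒  y = -49/78, x = 49/78
row 2 ring = −(29/49)·(-49/78) = 29/78
totals (row 1 + row 2): sun 49/78 + (-49/78) = 0, ring 49/78 + 29/78 = 1, arm 49/78 + 0 = 49/78
asked cell (row1, ring) = 49/78

row1: w_G1=49/78 w_G3=49/78 w_R=49/78
row2: w_G1=-49/78 w_G3=29/78 w_R=0
total: w_G1=0 w_G3=1 w_R=49/78
asked value: 49/78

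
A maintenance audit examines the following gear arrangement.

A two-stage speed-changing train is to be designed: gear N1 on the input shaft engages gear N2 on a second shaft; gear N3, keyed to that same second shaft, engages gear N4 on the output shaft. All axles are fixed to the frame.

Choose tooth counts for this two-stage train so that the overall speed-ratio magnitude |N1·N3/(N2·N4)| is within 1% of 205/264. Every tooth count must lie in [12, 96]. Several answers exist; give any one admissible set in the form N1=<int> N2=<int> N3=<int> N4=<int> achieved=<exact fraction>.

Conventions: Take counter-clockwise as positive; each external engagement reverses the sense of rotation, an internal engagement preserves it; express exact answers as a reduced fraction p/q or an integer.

N1=15 N2=12 N3=41 N4=66 achieved=205/264

design class (target 205/264): fixed-axis compound train
target = 205/264 in lowest terms: an exact hit needs N1·N3 = k·205 and N2·N4 = k·264 for one integer k, every count in [12, 96]; additionally prefer no 1:1 stage (N1 ≠ N2, N3 ≠ N4)
k = 1…2: no 1:1-free in-range split of k·205 and k·264 into factor pairs; take k = 3
k = 3: N1·N3 = 615 = 15·41, N2·N4 = 792 = 12·66
achieved = 15·41/(12·66) = 205/264; |achieved − target| = 0 ≤ 41/5280 ✓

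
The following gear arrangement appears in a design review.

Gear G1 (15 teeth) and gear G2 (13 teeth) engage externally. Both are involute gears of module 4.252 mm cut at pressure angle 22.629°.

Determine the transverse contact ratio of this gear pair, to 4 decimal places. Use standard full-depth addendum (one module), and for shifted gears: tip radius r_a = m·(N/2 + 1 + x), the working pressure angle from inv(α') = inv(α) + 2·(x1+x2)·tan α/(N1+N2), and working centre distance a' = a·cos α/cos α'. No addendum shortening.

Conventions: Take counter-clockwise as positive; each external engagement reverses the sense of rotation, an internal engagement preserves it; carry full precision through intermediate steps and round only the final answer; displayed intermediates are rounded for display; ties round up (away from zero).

class = single-mesh tooth geometry [involute pair 15T × 13T, m = 4.252]
base radii: r_b1 = 29.434967, r_b2 = 25.510305
tip radii: r_a1 = 36.142000, r_a2 = 31.890000
no profile shift: α' = α, a' = a
action lengths: √(r_a1²−r_b1²) = 20.972050, √(r_a2²−r_b2²) = 19.136260
base pitch p_b = π·m·cos α = 12.329690
CR = (20.972050 + 19.136260 − 59.528000·sin 22.62900°)/12.329690 = 1.395344
contact ratio ≈ 1.3953

1.3953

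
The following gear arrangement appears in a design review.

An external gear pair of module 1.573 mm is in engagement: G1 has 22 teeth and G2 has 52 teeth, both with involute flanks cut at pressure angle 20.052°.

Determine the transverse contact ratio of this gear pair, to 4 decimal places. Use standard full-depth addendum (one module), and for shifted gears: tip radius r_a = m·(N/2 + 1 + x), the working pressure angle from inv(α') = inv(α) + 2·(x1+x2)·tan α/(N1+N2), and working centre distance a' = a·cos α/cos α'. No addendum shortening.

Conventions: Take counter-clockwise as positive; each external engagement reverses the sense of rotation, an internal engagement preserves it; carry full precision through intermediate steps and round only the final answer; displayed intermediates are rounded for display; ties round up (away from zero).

1.6687

recognized (one external pair, fixed centres): single-mesh tooth geometry, m = 1.573, N1 = 22, N2 = 52
base radii: r_b1 = 16.254124, r_b2 = 38.418838
tip radii: r_a1 = 18.876000, r_a2 = 42.471000
no profile shift: α' = α, a' = a
action lengths: √(r_a1²−r_b1²) = 9.597231, √(r_a2²−r_b2²) = 18.104661
base pitch p_b = π·m·cos α = 4.642167
CR = (9.597231 + 18.104661 − 58.201000·sin 20.05200°)/4.642167 = 1.668693
contact ratio ≈ 1.6687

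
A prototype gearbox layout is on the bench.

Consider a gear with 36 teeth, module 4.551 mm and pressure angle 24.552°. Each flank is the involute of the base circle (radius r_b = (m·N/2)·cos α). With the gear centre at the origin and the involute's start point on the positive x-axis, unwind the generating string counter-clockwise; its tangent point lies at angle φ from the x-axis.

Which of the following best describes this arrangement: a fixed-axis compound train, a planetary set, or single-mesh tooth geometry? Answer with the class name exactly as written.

single-mesh tooth geometry

single-mesh involute tooth geometry (36T wheel at module 4.551)
classification: single-mesh tooth geometry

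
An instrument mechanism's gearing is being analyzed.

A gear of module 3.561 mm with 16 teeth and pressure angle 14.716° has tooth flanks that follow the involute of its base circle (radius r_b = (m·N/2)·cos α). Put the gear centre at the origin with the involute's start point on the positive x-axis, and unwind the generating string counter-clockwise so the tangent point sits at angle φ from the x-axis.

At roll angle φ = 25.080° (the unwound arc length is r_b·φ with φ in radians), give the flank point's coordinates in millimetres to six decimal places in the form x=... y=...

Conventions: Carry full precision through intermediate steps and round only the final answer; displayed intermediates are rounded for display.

class = single-mesh tooth geometry [base-circle involute, m = 3.561, 16T]
pitch radius r_p = m·N/2 = 3.561·16/2 = 28.488000
base radius r_b = r_p·cos α = 28.488000·cos 14.716° = 27.553504
roll angle φ = 25.080° = 0.43772858 rad
x = r_b·(cos φ + φ·sin φ) = 30.068110
y = r_b·(sin φ − φ·cos φ) = 0.755659

x=30.068110 y=0.755659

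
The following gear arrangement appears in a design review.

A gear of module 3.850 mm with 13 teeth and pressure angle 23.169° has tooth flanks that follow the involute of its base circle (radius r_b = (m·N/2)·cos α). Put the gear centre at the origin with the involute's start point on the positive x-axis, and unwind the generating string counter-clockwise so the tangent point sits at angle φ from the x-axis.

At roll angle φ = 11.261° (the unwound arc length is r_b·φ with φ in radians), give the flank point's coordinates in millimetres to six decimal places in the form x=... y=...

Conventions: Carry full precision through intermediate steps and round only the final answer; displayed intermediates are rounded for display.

x=23.446768 y=0.057999

class = single-mesh tooth geometry [base-circle involute, m = 3.850, 13T]
pitch radius r_p = m·N/2 = 3.850·13/2 = 25.025000
base radius r_b = r_p·cos α = 25.025000·cos 23.169° = 23.006692
roll angle φ = 11.261° = 0.19654153 rad
x = r_b·(cos φ + φ·sin φ) = 23.446768
y = r_b·(sin φ − φ·cos φ) = 0.057999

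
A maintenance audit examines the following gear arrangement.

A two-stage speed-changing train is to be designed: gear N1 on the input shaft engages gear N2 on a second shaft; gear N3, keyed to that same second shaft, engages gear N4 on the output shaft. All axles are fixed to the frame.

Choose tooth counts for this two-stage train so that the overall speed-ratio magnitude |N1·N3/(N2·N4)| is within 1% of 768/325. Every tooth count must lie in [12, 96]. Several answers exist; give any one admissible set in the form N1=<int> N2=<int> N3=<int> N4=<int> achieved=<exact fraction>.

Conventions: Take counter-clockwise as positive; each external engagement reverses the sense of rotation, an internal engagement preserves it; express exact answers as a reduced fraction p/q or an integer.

topology: fixed-axis compound train — 2 stages, target 768/325
target = 768/325 in lowest terms: an exact hit needs N1·N3 = k·768 and N2·N4 = k·325 for one integer k, every count in [12, 96]; additionally prefer no 1:1 stage (N1 ≠ N2, N3 ≠ N4)
k = 1: N1·N3 = 768 = 12·64, N2·N4 = 325 = 13·25
achieved = 12·64/(13·25) = 768/325; |achieved − target| = 0 ≤ 192/8125 ✓

N1=12 N2=13 N3=64 N4=25 achieved=768/325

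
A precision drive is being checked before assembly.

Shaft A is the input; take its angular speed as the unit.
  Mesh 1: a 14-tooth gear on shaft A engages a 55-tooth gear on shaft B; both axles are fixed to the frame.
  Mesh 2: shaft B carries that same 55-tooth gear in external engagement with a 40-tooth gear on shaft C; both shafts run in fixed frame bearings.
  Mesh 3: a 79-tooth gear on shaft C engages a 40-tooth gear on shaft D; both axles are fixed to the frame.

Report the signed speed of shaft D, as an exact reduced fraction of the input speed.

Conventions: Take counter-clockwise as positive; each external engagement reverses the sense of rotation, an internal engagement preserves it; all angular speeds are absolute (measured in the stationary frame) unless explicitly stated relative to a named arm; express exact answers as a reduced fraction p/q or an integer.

-553/800

3-mesh fixed-axis compound train (all bearings frame-fixed)
mesh 1 [14T→55T]: |ω|/ω_in = 1×14/55 = 14/55, sense flips to −
mesh 2 [55T→40T]: |ω|/ω_in = (14/55)×55/40 = 7/20, sense flips to +
mesh 3 [79T→40T]: |ω|/ω_in = (7/20)×79/40 = 553/800, sense flips to −
signed output speed (× input speed) = -553/800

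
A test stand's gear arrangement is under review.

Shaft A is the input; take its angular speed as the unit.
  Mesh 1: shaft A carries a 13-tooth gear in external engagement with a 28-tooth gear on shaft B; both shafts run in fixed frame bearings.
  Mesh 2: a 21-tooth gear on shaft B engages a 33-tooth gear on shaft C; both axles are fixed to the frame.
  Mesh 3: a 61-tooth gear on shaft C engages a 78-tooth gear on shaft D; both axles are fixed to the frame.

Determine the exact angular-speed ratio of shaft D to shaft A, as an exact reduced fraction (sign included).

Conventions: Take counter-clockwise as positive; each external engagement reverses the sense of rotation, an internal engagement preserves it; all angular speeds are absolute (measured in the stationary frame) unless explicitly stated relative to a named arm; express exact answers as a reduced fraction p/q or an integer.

class = fixed-axis compound train [3 meshes; 3 ratios multiply, 3 sense flips]
mesh 1 [13T→28T]: running ratio 13/28, sense −
mesh 2 [21T→33T]: running ratio 13/44, sense +
mesh 3 [61T→78T]: running ratio 61/264, sense −
ω_out/ω_in = -61/264

-61/264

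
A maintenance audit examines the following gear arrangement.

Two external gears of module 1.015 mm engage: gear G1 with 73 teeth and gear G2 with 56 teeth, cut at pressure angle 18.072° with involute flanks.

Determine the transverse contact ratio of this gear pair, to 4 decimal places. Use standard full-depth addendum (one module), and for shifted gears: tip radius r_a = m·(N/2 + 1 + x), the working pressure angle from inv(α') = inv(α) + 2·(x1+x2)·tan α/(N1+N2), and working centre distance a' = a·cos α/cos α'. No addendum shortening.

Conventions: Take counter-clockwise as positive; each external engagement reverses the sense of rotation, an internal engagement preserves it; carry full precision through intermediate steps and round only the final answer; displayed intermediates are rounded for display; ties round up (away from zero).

1.9151

recognized (one external pair, fixed centres): single-mesh tooth geometry, m = 1.015, N1 = 73, N2 = 56
base radii: r_b1 = 35.219852, r_b2 = 27.017969
tip radii: r_a1 = 38.062500, r_a2 = 29.435000
no profile shift: α' = α, a' = a
action lengths: √(r_a1²−r_b1²) = 14.433154, √(r_a2²−r_b2²) = 11.681121
base pitch p_b = π·m·cos α = 3.031409
CR = (14.433154 + 11.681121 − 65.467500·sin 18.07200°)/3.031409 = 1.915109
contact ratio ≈ 1.9151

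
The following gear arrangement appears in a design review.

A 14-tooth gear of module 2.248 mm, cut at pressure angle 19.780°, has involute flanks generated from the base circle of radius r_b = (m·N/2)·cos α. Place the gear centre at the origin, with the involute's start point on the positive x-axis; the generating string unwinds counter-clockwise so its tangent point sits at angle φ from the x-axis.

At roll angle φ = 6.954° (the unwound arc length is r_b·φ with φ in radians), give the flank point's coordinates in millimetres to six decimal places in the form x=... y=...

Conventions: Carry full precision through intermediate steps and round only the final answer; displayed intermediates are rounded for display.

single-mesh involute tooth geometry (14T wheel at module 2.248)
pitch radius r_p = m·N/2 = 2.248·14/2 = 15.736000
base radius r_b = r_p·cos α = 15.736000·cos 19.780° = 14.807560
roll angle φ = 6.954° = 0.12137020 rad
x = r_b·(cos φ + φ·sin φ) = 14.916221
y = r_b·(sin φ − φ·cos φ) = 0.008812

x=14.916221 y=0.008812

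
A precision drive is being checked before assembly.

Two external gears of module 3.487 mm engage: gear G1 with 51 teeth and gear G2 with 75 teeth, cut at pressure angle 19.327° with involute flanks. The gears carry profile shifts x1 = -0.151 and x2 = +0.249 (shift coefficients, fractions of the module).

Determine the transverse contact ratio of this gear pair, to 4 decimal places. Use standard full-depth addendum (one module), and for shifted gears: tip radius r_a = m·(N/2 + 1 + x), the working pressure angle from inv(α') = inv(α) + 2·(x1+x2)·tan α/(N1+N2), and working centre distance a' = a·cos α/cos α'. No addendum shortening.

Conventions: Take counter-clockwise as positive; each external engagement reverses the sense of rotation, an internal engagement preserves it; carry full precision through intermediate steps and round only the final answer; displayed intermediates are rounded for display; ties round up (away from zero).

1.8150

topology: single-mesh involute geometry — m = 3.487, 51T/75T pair
base radii: r_b1 = 83.907506, r_b2 = 123.393392
tip radii: r_a1 = 91.878963, r_a2 = 135.117763
inv(α') = inv(19.327°) + 2·(-0.151+0.249)·tan α/(51+75) = 0.01394992  ⇒  α' = 19.57759°
a' = a·cos α / cos α' = 219.6810·cos 19.327°/cos 19.57759° = 220.020604
action lengths: √(r_a1²−r_b1²) = 37.433597, √(r_a2²−r_b2²) = 55.053435
base pitch p_b = π·m·cos α = 10.337381
CR = (37.433597 + 55.053435 − 220.020604·sin 19.57759°)/10.337381 = 1.814951
contact ratio ≈ 1.8150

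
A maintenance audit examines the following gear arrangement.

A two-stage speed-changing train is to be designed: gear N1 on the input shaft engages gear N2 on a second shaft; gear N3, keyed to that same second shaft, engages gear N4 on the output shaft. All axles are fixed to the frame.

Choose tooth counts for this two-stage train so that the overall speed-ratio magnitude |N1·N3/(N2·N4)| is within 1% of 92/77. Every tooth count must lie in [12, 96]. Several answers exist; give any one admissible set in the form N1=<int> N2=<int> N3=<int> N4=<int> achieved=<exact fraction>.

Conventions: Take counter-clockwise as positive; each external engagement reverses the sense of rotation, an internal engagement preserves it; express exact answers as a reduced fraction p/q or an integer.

N1=16 N2=14 N3=23 N4=22 achieved=92/77

design class (target 92/77): fixed-axis compound train
target = 92/77 in lowest terms: an exact hit needs N1·N3 = k·92 and N2·N4 = k·77 for one integer k, every count in [12, 96]; additionally prefer no 1:1 stage (N1 ≠ N2, N3 ≠ N4)
k = 1…3: no 1:1-free in-range split of k·92 and k·77 into factor pairs; take k = 4
k = 4: N1·N3 = 368 = 16·23, N2·N4 = 308 = 14·22
achieved = 16·23/(14·22) = 92/77; |achieved − target| = 0 ≤ 23/1925 ✓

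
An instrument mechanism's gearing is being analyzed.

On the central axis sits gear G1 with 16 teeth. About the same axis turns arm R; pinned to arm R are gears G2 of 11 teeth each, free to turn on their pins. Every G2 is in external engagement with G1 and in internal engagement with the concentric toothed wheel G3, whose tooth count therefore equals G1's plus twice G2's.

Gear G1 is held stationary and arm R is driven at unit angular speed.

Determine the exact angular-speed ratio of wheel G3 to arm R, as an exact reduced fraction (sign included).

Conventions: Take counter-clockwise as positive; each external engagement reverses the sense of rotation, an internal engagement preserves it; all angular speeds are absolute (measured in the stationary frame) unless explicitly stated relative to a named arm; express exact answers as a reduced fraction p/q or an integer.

27/19

topology: planetary set — G1 16T / G2 11T / G3 38T, arm = carrier (Willis)
ring teeth: 16 + 2·11 = 38
16(ω_sun−ω_arm) = −38(ω_ring−ω_arm),  ω_sun = 0, ω_arm = 1
ω_ring = 1 − (16/38)(0−1) = 27/19
ω_out/ω_in = 27/19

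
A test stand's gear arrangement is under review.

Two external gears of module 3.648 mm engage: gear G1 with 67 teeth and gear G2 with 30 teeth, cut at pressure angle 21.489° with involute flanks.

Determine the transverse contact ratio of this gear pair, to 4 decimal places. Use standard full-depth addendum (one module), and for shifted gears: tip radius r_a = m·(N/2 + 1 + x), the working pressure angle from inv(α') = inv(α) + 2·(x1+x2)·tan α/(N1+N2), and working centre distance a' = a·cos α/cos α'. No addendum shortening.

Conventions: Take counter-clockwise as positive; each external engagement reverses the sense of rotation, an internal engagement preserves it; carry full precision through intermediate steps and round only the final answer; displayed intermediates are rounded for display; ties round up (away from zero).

class = single-mesh tooth geometry [involute pair 67T × 30T, m = 3.648]
base radii: r_b1 = 113.713067, r_b2 = 50.916299
tip radii: r_a1 = 125.856000, r_a2 = 58.368000
no profile shift: α' = α, a' = a
action lengths: √(r_a1²−r_b1²) = 53.935806, √(r_a2²−r_b2²) = 28.536888
base pitch p_b = π·m·cos α = 10.663885
CR = (53.935806 + 28.536888 − 176.928000·sin 21.48900°)/10.663885 = 1.656054
contact ratio ≈ 1.6561

1.6561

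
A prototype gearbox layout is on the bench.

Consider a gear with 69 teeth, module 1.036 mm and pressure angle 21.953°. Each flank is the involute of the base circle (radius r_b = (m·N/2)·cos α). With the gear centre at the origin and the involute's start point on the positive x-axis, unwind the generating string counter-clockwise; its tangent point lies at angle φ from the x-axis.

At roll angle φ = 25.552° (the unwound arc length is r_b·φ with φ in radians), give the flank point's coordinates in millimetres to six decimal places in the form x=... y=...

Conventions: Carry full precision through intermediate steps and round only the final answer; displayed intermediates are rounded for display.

single-mesh involute tooth geometry (69T wheel at module 1.036)
pitch radius r_p = m·N/2 = 1.036·69/2 = 35.742000
base radius r_b = r_p·cos α = 35.742000·cos 21.953° = 33.150377
roll angle φ = 25.552° = 0.44596653 rad
x = r_b·(cos φ + φ·sin φ) = 36.284844
y = r_b·(sin φ − φ·cos φ) = 0.960753

x=36.284844 y=0.960753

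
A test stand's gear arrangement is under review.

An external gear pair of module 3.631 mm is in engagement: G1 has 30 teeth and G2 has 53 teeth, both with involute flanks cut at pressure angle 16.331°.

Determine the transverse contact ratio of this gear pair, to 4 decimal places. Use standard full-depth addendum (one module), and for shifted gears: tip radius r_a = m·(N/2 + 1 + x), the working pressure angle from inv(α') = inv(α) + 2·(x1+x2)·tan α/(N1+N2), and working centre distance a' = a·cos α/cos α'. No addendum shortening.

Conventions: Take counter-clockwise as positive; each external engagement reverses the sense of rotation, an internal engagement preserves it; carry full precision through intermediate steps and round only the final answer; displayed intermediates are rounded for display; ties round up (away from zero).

topology: single-mesh involute geometry — m = 3.631, 30T/53T pair
base radii: r_b1 = 52.267517, r_b2 = 92.339280
tip radii: r_a1 = 58.096000, r_a2 = 99.852500
no profile shift: α' = α, a' = a
action lengths: √(r_a1²−r_b1²) = 25.362411, √(r_a2²−r_b2²) = 37.999726
base pitch p_b = π·m·cos α = 10.946883
CR = (25.362411 + 37.999726 − 150.686500·sin 16.33100°)/10.946883 = 1.917551
contact ratio ≈ 1.9176

1.9176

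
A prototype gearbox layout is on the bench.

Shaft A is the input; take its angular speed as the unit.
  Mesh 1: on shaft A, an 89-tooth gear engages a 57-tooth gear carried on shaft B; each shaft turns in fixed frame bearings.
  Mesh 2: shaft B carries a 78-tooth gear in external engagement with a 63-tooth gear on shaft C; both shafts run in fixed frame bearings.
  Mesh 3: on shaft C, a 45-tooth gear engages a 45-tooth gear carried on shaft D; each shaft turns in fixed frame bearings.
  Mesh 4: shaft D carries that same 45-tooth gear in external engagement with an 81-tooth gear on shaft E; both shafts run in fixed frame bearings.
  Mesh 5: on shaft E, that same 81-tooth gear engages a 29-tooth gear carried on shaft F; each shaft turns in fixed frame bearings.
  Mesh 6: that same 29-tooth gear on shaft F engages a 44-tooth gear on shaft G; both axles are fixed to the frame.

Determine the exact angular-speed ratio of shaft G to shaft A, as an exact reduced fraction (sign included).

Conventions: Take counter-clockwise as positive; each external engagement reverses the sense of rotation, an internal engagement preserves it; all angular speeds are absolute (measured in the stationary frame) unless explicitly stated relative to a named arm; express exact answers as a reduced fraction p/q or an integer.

class = fixed-axis compound train [6 meshes; 6 ratios multiply, 6 sense flips]
mesh 1 [89T→57T]: running ratio 89/57, sense −
mesh 2 [78T→63T]: running ratio 2314/1197, sense +
mesh 3 [45T→45T]: running ratio 2314/1197, sense −
mesh 4 [45T→81T]: running ratio 11570/10773, sense +
mesh 5 [81T→29T]: running ratio 11570/3857, sense −
mesh 6 [29T→44T]: running ratio 5785/2926, sense +
ω_out/ω_in = 5785/2926

5785/2926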